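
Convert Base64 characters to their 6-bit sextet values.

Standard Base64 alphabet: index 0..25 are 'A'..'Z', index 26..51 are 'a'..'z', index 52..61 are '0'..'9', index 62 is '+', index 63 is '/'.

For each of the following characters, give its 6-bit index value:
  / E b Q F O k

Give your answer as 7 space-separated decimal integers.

'/': index 63
'E': A..Z range, ord('E') − ord('A') = 4
'b': a..z range, 26 + ord('b') − ord('a') = 27
'Q': A..Z range, ord('Q') − ord('A') = 16
'F': A..Z range, ord('F') − ord('A') = 5
'O': A..Z range, ord('O') − ord('A') = 14
'k': a..z range, 26 + ord('k') − ord('a') = 36

Answer: 63 4 27 16 5 14 36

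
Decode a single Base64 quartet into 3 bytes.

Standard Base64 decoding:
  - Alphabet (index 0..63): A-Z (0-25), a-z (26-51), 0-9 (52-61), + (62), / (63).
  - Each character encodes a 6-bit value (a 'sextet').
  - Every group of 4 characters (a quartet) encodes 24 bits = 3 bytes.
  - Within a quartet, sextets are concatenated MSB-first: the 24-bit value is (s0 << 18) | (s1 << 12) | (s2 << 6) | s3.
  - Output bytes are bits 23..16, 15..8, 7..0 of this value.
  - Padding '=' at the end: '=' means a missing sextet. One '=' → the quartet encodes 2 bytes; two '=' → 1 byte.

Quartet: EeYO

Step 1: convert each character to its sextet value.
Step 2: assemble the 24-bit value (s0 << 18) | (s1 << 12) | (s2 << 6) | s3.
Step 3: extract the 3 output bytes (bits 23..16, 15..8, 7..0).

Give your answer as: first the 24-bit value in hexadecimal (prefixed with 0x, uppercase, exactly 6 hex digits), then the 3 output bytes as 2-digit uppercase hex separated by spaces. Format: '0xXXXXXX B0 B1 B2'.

Sextets: E=4, e=30, Y=24, O=14
24-bit: (4<<18) | (30<<12) | (24<<6) | 14
      = 0x100000 | 0x01E000 | 0x000600 | 0x00000E
      = 0x11E60E
Bytes: (v>>16)&0xFF=11, (v>>8)&0xFF=E6, v&0xFF=0E

Answer: 0x11E60E 11 E6 0E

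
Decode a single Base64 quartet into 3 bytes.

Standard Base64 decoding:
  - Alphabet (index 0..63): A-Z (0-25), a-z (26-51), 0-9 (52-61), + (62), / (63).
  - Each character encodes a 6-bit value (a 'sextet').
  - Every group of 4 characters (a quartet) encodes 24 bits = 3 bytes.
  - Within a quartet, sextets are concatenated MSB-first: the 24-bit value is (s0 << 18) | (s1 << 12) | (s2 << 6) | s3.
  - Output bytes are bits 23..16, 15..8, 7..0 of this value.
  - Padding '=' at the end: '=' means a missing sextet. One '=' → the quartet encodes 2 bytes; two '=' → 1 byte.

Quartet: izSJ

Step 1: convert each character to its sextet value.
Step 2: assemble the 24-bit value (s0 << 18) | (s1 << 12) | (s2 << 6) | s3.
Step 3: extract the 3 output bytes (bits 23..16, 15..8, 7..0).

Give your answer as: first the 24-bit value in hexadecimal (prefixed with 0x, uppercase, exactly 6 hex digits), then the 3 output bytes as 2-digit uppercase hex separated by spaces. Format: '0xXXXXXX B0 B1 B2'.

Answer: 0x8B3489 8B 34 89

Derivation:
Sextets: i=34, z=51, S=18, J=9
24-bit: (34<<18) | (51<<12) | (18<<6) | 9
      = 0x880000 | 0x033000 | 0x000480 | 0x000009
      = 0x8B3489
Bytes: (v>>16)&0xFF=8B, (v>>8)&0xFF=34, v&0xFF=89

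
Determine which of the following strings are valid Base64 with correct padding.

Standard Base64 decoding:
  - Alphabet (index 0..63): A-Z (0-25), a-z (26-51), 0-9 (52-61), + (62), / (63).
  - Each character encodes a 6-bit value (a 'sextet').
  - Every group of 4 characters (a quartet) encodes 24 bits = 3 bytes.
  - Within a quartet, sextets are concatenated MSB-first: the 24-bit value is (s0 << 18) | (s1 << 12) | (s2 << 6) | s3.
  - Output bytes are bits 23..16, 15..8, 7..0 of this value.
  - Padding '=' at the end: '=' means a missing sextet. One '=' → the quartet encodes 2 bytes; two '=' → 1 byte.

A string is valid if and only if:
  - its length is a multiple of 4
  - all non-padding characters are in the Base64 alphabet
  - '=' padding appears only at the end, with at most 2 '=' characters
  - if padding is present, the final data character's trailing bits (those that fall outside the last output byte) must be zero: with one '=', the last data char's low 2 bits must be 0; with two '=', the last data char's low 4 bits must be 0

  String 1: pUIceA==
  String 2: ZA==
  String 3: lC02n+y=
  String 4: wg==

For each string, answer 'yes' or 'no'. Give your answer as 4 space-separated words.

String 1: 'pUIceA==' → valid
String 2: 'ZA==' → valid
String 3: 'lC02n+y=' → invalid (bad trailing bits)
String 4: 'wg==' → valid

Answer: yes yes no yes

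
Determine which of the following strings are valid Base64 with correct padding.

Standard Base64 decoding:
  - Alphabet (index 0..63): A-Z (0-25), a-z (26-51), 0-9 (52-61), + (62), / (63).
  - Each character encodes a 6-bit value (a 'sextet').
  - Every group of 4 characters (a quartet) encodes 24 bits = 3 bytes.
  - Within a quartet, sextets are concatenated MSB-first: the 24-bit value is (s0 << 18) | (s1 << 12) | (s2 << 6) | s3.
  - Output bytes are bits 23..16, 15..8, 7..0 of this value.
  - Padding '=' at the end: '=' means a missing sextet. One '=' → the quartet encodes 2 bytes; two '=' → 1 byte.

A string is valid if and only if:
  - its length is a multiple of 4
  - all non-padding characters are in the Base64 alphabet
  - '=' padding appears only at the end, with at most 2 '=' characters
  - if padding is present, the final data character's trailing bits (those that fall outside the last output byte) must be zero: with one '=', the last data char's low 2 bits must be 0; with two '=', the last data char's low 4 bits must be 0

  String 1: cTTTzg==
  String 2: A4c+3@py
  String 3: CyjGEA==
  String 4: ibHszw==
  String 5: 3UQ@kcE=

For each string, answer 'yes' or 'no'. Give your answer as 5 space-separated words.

String 1: 'cTTTzg==' → valid
String 2: 'A4c+3@py' → invalid (bad char(s): ['@'])
String 3: 'CyjGEA==' → valid
String 4: 'ibHszw==' → valid
String 5: '3UQ@kcE=' → invalid (bad char(s): ['@'])

Answer: yes no yes yes no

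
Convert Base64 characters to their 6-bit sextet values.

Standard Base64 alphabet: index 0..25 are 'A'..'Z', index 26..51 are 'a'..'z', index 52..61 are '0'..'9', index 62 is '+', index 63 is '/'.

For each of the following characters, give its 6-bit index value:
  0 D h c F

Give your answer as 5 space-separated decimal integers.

Answer: 52 3 33 28 5

Derivation:
'0': 0..9 range, 52 + ord('0') − ord('0') = 52
'D': A..Z range, ord('D') − ord('A') = 3
'h': a..z range, 26 + ord('h') − ord('a') = 33
'c': a..z range, 26 + ord('c') − ord('a') = 28
'F': A..Z range, ord('F') − ord('A') = 5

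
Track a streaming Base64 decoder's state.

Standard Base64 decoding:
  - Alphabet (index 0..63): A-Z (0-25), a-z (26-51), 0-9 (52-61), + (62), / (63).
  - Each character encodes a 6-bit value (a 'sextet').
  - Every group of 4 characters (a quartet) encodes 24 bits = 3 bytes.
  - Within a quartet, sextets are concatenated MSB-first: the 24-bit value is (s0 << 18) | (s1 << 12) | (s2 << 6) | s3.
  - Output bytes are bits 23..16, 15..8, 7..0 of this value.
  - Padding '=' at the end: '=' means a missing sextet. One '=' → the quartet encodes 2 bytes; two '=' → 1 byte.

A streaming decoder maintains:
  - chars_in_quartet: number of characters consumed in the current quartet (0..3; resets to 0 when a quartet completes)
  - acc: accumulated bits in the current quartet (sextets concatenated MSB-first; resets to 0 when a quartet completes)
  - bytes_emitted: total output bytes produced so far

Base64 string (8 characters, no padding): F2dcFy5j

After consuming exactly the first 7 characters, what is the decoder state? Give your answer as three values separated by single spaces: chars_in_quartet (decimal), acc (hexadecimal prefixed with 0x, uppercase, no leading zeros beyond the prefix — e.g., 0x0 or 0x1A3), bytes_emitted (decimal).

After char 0 ('F'=5): chars_in_quartet=1 acc=0x5 bytes_emitted=0
After char 1 ('2'=54): chars_in_quartet=2 acc=0x176 bytes_emitted=0
After char 2 ('d'=29): chars_in_quartet=3 acc=0x5D9D bytes_emitted=0
After char 3 ('c'=28): chars_in_quartet=4 acc=0x17675C -> emit 17 67 5C, reset; bytes_emitted=3
After char 4 ('F'=5): chars_in_quartet=1 acc=0x5 bytes_emitted=3
After char 5 ('y'=50): chars_in_quartet=2 acc=0x172 bytes_emitted=3
After char 6 ('5'=57): chars_in_quartet=3 acc=0x5CB9 bytes_emitted=3

Answer: 3 0x5CB9 3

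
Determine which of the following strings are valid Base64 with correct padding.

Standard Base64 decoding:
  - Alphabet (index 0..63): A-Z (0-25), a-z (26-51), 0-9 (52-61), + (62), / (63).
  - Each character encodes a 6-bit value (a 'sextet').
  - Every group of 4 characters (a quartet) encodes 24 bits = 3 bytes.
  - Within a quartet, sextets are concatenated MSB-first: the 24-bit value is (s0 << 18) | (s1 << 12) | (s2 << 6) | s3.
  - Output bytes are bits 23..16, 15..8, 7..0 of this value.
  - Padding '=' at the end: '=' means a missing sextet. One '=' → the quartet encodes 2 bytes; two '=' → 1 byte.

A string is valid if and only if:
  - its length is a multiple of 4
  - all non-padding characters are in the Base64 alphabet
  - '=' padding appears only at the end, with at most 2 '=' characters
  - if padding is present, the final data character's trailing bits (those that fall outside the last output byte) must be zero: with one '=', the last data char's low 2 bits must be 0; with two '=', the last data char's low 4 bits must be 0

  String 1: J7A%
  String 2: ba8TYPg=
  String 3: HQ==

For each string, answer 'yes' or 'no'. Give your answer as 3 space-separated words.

Answer: no yes yes

Derivation:
String 1: 'J7A%' → invalid (bad char(s): ['%'])
String 2: 'ba8TYPg=' → valid
String 3: 'HQ==' → valid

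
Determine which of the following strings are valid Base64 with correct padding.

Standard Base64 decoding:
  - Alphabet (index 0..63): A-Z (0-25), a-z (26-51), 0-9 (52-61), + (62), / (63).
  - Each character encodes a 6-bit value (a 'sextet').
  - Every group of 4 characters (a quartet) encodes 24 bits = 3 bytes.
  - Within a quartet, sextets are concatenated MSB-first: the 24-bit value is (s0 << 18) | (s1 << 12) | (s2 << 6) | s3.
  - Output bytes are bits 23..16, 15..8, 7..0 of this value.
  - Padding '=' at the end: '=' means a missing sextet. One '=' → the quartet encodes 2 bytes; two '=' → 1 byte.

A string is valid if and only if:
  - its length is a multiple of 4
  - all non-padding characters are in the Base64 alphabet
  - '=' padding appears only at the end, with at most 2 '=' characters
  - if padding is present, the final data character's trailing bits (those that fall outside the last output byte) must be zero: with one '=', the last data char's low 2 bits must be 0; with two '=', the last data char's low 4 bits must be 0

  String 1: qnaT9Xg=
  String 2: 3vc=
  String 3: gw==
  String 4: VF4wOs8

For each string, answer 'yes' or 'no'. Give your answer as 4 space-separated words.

Answer: yes yes yes no

Derivation:
String 1: 'qnaT9Xg=' → valid
String 2: '3vc=' → valid
String 3: 'gw==' → valid
String 4: 'VF4wOs8' → invalid (len=7 not mult of 4)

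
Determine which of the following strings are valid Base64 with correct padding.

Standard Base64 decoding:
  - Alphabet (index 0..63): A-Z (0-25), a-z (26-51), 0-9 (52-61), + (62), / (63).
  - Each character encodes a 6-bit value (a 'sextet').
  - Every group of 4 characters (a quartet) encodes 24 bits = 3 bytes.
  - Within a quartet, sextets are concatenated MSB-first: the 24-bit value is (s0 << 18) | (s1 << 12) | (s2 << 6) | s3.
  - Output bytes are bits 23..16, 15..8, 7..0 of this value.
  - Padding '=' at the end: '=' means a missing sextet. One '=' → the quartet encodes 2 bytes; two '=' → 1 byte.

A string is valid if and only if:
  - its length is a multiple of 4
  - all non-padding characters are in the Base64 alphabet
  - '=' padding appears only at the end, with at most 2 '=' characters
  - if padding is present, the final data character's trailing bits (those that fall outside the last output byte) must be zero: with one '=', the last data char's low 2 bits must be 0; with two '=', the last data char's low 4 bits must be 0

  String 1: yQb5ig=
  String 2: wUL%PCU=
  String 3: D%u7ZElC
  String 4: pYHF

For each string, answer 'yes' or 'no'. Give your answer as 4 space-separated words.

String 1: 'yQb5ig=' → invalid (len=7 not mult of 4)
String 2: 'wUL%PCU=' → invalid (bad char(s): ['%'])
String 3: 'D%u7ZElC' → invalid (bad char(s): ['%'])
String 4: 'pYHF' → valid

Answer: no no no yes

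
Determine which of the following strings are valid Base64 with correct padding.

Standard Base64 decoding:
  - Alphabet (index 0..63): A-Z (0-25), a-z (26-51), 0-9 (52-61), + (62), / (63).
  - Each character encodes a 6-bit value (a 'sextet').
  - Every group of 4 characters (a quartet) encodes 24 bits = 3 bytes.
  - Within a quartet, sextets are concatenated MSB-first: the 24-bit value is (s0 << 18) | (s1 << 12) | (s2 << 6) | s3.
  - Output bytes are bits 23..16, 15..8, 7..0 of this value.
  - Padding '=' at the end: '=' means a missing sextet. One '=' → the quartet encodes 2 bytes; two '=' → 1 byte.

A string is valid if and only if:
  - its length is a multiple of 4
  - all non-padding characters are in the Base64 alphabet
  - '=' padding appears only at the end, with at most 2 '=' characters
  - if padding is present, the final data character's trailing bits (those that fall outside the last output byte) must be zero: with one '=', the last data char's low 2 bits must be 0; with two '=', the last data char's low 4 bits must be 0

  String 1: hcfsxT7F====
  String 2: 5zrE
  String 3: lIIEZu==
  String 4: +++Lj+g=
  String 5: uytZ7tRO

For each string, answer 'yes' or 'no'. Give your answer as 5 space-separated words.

Answer: no yes no yes yes

Derivation:
String 1: 'hcfsxT7F====' → invalid (4 pad chars (max 2))
String 2: '5zrE' → valid
String 3: 'lIIEZu==' → invalid (bad trailing bits)
String 4: '+++Lj+g=' → valid
String 5: 'uytZ7tRO' → valid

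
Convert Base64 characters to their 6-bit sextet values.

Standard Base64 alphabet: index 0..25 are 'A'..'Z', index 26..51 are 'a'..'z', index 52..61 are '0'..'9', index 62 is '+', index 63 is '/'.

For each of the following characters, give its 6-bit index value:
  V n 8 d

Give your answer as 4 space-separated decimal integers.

'V': A..Z range, ord('V') − ord('A') = 21
'n': a..z range, 26 + ord('n') − ord('a') = 39
'8': 0..9 range, 52 + ord('8') − ord('0') = 60
'd': a..z range, 26 + ord('d') − ord('a') = 29

Answer: 21 39 60 29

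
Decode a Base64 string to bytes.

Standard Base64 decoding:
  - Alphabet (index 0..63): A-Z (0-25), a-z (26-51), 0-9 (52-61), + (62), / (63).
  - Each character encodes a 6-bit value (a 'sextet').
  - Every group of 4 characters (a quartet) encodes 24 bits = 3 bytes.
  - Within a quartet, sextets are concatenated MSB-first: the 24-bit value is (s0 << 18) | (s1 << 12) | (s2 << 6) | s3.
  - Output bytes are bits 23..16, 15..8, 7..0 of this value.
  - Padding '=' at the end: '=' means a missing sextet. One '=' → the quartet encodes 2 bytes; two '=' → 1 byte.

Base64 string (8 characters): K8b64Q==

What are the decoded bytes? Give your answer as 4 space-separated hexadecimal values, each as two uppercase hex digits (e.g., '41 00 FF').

Answer: 2B C6 FA E1

Derivation:
After char 0 ('K'=10): chars_in_quartet=1 acc=0xA bytes_emitted=0
After char 1 ('8'=60): chars_in_quartet=2 acc=0x2BC bytes_emitted=0
After char 2 ('b'=27): chars_in_quartet=3 acc=0xAF1B bytes_emitted=0
After char 3 ('6'=58): chars_in_quartet=4 acc=0x2BC6FA -> emit 2B C6 FA, reset; bytes_emitted=3
After char 4 ('4'=56): chars_in_quartet=1 acc=0x38 bytes_emitted=3
After char 5 ('Q'=16): chars_in_quartet=2 acc=0xE10 bytes_emitted=3
Padding '==': partial quartet acc=0xE10 -> emit E1; bytes_emitted=4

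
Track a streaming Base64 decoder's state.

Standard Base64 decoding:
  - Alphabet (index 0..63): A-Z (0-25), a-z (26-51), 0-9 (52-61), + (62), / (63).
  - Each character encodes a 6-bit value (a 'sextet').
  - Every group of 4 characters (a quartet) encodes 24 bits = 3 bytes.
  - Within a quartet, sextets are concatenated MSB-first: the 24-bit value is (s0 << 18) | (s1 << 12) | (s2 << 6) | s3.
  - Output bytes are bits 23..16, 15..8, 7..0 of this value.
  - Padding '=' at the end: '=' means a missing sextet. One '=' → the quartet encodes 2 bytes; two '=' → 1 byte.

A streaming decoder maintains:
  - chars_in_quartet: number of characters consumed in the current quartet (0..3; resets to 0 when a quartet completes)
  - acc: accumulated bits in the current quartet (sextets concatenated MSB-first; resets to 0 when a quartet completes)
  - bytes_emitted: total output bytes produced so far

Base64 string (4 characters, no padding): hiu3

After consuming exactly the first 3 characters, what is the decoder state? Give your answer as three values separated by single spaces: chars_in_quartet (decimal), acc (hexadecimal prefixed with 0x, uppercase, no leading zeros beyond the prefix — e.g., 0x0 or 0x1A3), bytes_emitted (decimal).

Answer: 3 0x218AE 0

Derivation:
After char 0 ('h'=33): chars_in_quartet=1 acc=0x21 bytes_emitted=0
After char 1 ('i'=34): chars_in_quartet=2 acc=0x862 bytes_emitted=0
After char 2 ('u'=46): chars_in_quartet=3 acc=0x218AE bytes_emitted=0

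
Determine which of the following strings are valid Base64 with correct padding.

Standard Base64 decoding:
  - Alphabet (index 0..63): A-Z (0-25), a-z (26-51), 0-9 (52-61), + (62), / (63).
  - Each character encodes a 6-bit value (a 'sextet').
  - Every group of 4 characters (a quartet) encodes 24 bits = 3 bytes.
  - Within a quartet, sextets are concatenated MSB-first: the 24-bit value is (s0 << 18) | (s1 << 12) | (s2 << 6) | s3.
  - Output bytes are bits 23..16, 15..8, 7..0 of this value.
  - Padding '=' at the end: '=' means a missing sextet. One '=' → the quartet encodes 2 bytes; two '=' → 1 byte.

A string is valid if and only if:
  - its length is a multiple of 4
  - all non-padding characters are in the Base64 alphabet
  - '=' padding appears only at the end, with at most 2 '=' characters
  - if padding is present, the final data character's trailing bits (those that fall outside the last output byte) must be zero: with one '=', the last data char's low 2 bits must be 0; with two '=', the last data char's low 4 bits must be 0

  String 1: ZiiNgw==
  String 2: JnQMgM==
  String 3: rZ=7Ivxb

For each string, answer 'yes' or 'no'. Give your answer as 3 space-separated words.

String 1: 'ZiiNgw==' → valid
String 2: 'JnQMgM==' → invalid (bad trailing bits)
String 3: 'rZ=7Ivxb' → invalid (bad char(s): ['=']; '=' in middle)

Answer: yes no no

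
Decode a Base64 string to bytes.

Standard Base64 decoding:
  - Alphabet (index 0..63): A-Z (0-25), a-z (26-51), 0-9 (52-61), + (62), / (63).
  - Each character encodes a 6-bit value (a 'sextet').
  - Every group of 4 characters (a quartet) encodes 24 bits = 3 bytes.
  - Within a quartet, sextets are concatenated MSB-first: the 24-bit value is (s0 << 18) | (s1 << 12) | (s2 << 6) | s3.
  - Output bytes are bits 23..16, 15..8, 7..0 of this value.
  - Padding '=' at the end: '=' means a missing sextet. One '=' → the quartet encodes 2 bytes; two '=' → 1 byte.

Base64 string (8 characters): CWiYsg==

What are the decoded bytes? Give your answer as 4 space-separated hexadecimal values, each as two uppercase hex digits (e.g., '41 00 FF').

After char 0 ('C'=2): chars_in_quartet=1 acc=0x2 bytes_emitted=0
After char 1 ('W'=22): chars_in_quartet=2 acc=0x96 bytes_emitted=0
After char 2 ('i'=34): chars_in_quartet=3 acc=0x25A2 bytes_emitted=0
After char 3 ('Y'=24): chars_in_quartet=4 acc=0x96898 -> emit 09 68 98, reset; bytes_emitted=3
After char 4 ('s'=44): chars_in_quartet=1 acc=0x2C bytes_emitted=3
After char 5 ('g'=32): chars_in_quartet=2 acc=0xB20 bytes_emitted=3
Padding '==': partial quartet acc=0xB20 -> emit B2; bytes_emitted=4

Answer: 09 68 98 B2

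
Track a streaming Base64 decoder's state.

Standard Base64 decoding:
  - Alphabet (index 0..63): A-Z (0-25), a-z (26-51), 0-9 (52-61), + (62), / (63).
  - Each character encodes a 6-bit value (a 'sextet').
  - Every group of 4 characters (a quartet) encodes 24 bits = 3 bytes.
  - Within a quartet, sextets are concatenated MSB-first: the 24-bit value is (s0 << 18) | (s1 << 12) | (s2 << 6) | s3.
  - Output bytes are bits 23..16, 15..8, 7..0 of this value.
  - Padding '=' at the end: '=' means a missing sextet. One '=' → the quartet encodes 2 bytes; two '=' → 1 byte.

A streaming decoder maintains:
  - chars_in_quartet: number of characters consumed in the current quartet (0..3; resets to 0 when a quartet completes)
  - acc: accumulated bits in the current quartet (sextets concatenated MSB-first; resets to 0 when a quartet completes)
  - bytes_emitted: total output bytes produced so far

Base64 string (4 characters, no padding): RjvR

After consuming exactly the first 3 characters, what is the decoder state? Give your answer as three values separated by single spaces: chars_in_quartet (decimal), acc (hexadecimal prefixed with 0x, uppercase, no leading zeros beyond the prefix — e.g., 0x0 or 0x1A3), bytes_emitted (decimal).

Answer: 3 0x118EF 0

Derivation:
After char 0 ('R'=17): chars_in_quartet=1 acc=0x11 bytes_emitted=0
After char 1 ('j'=35): chars_in_quartet=2 acc=0x463 bytes_emitted=0
After char 2 ('v'=47): chars_in_quartet=3 acc=0x118EF bytes_emitted=0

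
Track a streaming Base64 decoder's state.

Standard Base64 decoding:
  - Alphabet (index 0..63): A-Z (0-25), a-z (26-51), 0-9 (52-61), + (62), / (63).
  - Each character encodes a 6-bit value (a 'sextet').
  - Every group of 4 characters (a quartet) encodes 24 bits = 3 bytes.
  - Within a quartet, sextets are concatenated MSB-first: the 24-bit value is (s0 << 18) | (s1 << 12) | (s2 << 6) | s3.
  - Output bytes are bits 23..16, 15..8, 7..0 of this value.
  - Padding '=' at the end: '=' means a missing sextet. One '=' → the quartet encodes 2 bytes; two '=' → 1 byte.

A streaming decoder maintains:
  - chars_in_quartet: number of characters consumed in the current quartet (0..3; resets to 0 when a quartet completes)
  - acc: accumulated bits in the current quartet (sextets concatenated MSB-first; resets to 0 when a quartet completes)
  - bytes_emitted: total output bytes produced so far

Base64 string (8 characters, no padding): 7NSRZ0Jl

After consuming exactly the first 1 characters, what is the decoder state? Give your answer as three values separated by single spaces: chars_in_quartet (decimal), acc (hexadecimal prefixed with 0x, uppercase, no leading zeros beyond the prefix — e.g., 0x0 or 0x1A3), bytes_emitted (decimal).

After char 0 ('7'=59): chars_in_quartet=1 acc=0x3B bytes_emitted=0

Answer: 1 0x3B 0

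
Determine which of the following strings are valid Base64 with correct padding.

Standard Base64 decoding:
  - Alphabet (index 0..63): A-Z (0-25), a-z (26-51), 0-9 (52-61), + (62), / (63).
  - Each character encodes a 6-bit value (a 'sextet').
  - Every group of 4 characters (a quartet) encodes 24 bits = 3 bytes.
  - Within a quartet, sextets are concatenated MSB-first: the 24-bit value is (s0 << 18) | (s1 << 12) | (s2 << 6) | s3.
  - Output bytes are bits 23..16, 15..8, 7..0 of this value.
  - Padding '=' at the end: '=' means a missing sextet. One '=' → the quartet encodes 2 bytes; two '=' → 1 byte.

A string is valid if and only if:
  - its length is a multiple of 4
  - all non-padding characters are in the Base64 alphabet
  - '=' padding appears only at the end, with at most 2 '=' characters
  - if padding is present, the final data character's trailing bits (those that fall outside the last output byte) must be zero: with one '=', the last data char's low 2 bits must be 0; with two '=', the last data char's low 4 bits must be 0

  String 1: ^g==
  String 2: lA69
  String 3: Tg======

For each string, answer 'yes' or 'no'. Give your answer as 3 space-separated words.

String 1: '^g==' → invalid (bad char(s): ['^'])
String 2: 'lA69' → valid
String 3: 'Tg======' → invalid (6 pad chars (max 2))

Answer: no yes no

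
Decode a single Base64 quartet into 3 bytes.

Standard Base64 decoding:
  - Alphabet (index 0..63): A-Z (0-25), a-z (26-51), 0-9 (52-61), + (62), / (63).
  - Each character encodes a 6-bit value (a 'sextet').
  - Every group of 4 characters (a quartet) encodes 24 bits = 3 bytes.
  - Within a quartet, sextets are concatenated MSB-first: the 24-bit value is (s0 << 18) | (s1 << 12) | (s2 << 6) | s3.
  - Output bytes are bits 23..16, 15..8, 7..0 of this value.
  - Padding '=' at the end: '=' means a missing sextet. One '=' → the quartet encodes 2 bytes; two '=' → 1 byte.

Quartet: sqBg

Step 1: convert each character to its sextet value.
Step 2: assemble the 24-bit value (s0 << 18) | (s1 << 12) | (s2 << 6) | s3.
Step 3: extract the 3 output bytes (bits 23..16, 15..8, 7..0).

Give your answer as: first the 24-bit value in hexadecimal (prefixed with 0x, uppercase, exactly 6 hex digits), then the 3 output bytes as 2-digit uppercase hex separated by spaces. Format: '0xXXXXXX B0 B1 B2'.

Answer: 0xB2A060 B2 A0 60

Derivation:
Sextets: s=44, q=42, B=1, g=32
24-bit: (44<<18) | (42<<12) | (1<<6) | 32
      = 0xB00000 | 0x02A000 | 0x000040 | 0x000020
      = 0xB2A060
Bytes: (v>>16)&0xFF=B2, (v>>8)&0xFF=A0, v&0xFF=60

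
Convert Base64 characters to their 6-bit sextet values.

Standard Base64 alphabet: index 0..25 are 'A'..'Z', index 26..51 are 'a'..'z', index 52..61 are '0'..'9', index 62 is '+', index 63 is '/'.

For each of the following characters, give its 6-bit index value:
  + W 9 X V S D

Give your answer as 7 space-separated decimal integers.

'+': index 62
'W': A..Z range, ord('W') − ord('A') = 22
'9': 0..9 range, 52 + ord('9') − ord('0') = 61
'X': A..Z range, ord('X') − ord('A') = 23
'V': A..Z range, ord('V') − ord('A') = 21
'S': A..Z range, ord('S') − ord('A') = 18
'D': A..Z range, ord('D') − ord('A') = 3

Answer: 62 22 61 23 21 18 3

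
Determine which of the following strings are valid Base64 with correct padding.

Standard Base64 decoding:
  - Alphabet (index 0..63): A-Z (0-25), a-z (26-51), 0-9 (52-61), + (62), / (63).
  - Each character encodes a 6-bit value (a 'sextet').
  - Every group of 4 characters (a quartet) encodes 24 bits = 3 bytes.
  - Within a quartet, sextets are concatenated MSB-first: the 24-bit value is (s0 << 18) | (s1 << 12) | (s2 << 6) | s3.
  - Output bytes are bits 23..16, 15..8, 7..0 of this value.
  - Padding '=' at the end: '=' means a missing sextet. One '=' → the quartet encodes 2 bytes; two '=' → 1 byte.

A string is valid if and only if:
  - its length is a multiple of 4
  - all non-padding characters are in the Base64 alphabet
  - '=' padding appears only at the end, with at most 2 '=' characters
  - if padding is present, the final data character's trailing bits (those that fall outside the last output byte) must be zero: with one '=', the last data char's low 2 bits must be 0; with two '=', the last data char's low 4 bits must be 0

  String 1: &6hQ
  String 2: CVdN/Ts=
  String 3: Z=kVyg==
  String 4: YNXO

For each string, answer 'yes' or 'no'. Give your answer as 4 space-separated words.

String 1: '&6hQ' → invalid (bad char(s): ['&'])
String 2: 'CVdN/Ts=' → valid
String 3: 'Z=kVyg==' → invalid (bad char(s): ['=']; '=' in middle)
String 4: 'YNXO' → valid

Answer: no yes no yes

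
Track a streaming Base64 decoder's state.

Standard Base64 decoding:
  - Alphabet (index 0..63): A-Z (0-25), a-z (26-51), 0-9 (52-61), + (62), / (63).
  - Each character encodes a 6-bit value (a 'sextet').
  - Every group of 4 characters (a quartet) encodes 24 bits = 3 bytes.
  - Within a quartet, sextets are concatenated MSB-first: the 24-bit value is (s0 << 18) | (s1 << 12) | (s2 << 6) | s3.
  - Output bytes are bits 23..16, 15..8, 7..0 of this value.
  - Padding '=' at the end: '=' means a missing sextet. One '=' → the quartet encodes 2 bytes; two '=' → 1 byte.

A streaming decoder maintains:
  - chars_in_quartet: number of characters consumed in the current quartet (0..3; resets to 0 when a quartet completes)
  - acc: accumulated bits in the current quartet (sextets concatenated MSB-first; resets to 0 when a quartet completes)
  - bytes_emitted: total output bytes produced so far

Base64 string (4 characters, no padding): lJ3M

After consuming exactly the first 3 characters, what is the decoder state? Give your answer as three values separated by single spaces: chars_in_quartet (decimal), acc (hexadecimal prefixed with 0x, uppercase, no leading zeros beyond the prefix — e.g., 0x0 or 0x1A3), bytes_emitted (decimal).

After char 0 ('l'=37): chars_in_quartet=1 acc=0x25 bytes_emitted=0
After char 1 ('J'=9): chars_in_quartet=2 acc=0x949 bytes_emitted=0
After char 2 ('3'=55): chars_in_quartet=3 acc=0x25277 bytes_emitted=0

Answer: 3 0x25277 0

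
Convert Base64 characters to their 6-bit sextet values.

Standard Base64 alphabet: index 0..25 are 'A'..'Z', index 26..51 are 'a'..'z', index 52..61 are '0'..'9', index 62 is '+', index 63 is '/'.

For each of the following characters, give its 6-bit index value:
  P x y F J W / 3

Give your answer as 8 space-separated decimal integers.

Answer: 15 49 50 5 9 22 63 55

Derivation:
'P': A..Z range, ord('P') − ord('A') = 15
'x': a..z range, 26 + ord('x') − ord('a') = 49
'y': a..z range, 26 + ord('y') − ord('a') = 50
'F': A..Z range, ord('F') − ord('A') = 5
'J': A..Z range, ord('J') − ord('A') = 9
'W': A..Z range, ord('W') − ord('A') = 22
'/': index 63
'3': 0..9 range, 52 + ord('3') − ord('0') = 55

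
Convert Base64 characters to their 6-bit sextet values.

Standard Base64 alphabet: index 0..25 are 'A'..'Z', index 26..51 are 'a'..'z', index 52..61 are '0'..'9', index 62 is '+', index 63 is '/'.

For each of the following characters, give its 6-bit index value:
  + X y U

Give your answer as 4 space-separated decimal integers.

'+': index 62
'X': A..Z range, ord('X') − ord('A') = 23
'y': a..z range, 26 + ord('y') − ord('a') = 50
'U': A..Z range, ord('U') − ord('A') = 20

Answer: 62 23 50 20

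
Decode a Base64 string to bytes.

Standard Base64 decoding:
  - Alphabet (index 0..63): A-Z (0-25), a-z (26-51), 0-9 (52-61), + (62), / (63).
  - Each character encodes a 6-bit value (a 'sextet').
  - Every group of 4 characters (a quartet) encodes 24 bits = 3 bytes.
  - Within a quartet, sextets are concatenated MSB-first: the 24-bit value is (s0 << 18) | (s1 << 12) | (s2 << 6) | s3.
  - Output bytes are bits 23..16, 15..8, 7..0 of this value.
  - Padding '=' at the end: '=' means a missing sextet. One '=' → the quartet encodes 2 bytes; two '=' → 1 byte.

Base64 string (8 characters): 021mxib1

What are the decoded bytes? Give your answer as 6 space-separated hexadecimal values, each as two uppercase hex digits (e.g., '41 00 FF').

After char 0 ('0'=52): chars_in_quartet=1 acc=0x34 bytes_emitted=0
After char 1 ('2'=54): chars_in_quartet=2 acc=0xD36 bytes_emitted=0
After char 2 ('1'=53): chars_in_quartet=3 acc=0x34DB5 bytes_emitted=0
After char 3 ('m'=38): chars_in_quartet=4 acc=0xD36D66 -> emit D3 6D 66, reset; bytes_emitted=3
After char 4 ('x'=49): chars_in_quartet=1 acc=0x31 bytes_emitted=3
After char 5 ('i'=34): chars_in_quartet=2 acc=0xC62 bytes_emitted=3
After char 6 ('b'=27): chars_in_quartet=3 acc=0x3189B bytes_emitted=3
After char 7 ('1'=53): chars_in_quartet=4 acc=0xC626F5 -> emit C6 26 F5, reset; bytes_emitted=6

Answer: D3 6D 66 C6 26 F5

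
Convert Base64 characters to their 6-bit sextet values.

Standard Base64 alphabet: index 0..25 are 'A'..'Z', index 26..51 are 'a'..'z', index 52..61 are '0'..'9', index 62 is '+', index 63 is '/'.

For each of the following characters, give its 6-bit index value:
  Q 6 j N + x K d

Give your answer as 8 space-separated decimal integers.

Answer: 16 58 35 13 62 49 10 29

Derivation:
'Q': A..Z range, ord('Q') − ord('A') = 16
'6': 0..9 range, 52 + ord('6') − ord('0') = 58
'j': a..z range, 26 + ord('j') − ord('a') = 35
'N': A..Z range, ord('N') − ord('A') = 13
'+': index 62
'x': a..z range, 26 + ord('x') − ord('a') = 49
'K': A..Z range, ord('K') − ord('A') = 10
'd': a..z range, 26 + ord('d') − ord('a') = 29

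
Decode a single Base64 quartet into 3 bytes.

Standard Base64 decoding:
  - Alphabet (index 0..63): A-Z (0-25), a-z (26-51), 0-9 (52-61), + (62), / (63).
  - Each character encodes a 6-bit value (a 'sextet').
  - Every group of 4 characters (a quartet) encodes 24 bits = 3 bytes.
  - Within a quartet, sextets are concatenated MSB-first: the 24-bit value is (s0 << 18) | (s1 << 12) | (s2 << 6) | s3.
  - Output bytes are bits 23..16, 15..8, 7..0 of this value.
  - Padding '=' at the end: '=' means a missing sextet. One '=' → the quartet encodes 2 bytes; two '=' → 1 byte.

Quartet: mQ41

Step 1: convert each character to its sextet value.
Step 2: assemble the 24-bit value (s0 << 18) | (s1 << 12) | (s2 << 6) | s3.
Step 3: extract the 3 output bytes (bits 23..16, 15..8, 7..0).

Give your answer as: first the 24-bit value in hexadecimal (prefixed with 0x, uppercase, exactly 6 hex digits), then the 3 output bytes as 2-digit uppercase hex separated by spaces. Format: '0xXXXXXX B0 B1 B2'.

Answer: 0x990E35 99 0E 35

Derivation:
Sextets: m=38, Q=16, 4=56, 1=53
24-bit: (38<<18) | (16<<12) | (56<<6) | 53
      = 0x980000 | 0x010000 | 0x000E00 | 0x000035
      = 0x990E35
Bytes: (v>>16)&0xFF=99, (v>>8)&0xFF=0E, v&0xFF=35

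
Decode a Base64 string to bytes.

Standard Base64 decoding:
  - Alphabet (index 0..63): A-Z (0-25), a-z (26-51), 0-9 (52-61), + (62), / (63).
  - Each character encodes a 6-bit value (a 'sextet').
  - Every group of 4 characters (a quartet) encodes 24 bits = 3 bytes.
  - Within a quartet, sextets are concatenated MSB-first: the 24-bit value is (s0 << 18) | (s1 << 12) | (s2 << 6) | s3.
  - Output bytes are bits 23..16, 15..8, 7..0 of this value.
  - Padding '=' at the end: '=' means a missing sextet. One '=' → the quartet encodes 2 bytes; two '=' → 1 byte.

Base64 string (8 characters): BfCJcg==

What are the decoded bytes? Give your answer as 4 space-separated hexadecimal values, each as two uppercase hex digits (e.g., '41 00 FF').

After char 0 ('B'=1): chars_in_quartet=1 acc=0x1 bytes_emitted=0
After char 1 ('f'=31): chars_in_quartet=2 acc=0x5F bytes_emitted=0
After char 2 ('C'=2): chars_in_quartet=3 acc=0x17C2 bytes_emitted=0
After char 3 ('J'=9): chars_in_quartet=4 acc=0x5F089 -> emit 05 F0 89, reset; bytes_emitted=3
After char 4 ('c'=28): chars_in_quartet=1 acc=0x1C bytes_emitted=3
After char 5 ('g'=32): chars_in_quartet=2 acc=0x720 bytes_emitted=3
Padding '==': partial quartet acc=0x720 -> emit 72; bytes_emitted=4

Answer: 05 F0 89 72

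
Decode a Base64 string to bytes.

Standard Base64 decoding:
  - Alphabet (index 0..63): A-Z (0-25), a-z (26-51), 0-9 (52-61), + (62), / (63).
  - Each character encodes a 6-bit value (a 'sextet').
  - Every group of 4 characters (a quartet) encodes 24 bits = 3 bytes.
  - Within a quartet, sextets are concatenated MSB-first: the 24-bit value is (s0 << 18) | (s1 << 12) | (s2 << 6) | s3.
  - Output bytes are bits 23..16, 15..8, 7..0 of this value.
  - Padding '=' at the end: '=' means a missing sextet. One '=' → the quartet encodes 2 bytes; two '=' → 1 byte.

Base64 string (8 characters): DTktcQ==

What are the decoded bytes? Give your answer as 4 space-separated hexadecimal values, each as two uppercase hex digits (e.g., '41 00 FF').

After char 0 ('D'=3): chars_in_quartet=1 acc=0x3 bytes_emitted=0
After char 1 ('T'=19): chars_in_quartet=2 acc=0xD3 bytes_emitted=0
After char 2 ('k'=36): chars_in_quartet=3 acc=0x34E4 bytes_emitted=0
After char 3 ('t'=45): chars_in_quartet=4 acc=0xD392D -> emit 0D 39 2D, reset; bytes_emitted=3
After char 4 ('c'=28): chars_in_quartet=1 acc=0x1C bytes_emitted=3
After char 5 ('Q'=16): chars_in_quartet=2 acc=0x710 bytes_emitted=3
Padding '==': partial quartet acc=0x710 -> emit 71; bytes_emitted=4

Answer: 0D 39 2D 71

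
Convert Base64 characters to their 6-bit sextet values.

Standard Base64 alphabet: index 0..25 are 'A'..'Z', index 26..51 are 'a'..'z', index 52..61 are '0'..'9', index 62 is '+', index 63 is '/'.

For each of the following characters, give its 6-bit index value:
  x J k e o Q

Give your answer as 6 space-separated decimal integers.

'x': a..z range, 26 + ord('x') − ord('a') = 49
'J': A..Z range, ord('J') − ord('A') = 9
'k': a..z range, 26 + ord('k') − ord('a') = 36
'e': a..z range, 26 + ord('e') − ord('a') = 30
'o': a..z range, 26 + ord('o') − ord('a') = 40
'Q': A..Z range, ord('Q') − ord('A') = 16

Answer: 49 9 36 30 40 16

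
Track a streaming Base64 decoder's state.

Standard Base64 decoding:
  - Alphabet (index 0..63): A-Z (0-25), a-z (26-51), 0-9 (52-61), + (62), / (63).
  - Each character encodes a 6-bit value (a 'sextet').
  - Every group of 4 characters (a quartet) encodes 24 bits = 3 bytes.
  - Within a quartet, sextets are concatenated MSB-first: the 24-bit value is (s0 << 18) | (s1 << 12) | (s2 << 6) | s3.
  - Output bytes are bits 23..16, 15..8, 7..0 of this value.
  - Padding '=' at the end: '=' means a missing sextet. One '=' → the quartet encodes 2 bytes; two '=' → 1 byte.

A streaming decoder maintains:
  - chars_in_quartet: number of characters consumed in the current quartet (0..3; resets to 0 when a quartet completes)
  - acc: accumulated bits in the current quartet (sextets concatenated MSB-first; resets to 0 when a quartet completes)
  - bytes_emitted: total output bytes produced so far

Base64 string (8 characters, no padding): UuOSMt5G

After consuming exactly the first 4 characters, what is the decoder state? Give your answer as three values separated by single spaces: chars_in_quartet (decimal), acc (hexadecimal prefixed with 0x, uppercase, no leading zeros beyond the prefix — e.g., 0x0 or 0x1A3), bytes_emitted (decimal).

After char 0 ('U'=20): chars_in_quartet=1 acc=0x14 bytes_emitted=0
After char 1 ('u'=46): chars_in_quartet=2 acc=0x52E bytes_emitted=0
After char 2 ('O'=14): chars_in_quartet=3 acc=0x14B8E bytes_emitted=0
After char 3 ('S'=18): chars_in_quartet=4 acc=0x52E392 -> emit 52 E3 92, reset; bytes_emitted=3

Answer: 0 0x0 3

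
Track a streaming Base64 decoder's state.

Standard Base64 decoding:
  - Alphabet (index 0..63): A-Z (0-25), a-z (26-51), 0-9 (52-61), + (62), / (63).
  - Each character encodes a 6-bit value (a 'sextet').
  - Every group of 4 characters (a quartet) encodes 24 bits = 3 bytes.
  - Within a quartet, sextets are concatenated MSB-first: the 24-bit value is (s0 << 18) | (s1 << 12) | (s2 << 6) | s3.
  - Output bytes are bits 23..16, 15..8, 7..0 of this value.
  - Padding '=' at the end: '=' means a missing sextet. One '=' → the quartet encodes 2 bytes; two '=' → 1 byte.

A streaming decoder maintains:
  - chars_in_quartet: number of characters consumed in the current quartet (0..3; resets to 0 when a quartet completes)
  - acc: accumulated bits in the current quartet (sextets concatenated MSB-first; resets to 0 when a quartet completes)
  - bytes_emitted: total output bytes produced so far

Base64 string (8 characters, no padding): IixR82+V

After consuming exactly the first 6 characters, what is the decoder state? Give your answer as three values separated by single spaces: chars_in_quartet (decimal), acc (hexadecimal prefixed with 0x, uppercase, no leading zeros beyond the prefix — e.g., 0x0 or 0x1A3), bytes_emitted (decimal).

After char 0 ('I'=8): chars_in_quartet=1 acc=0x8 bytes_emitted=0
After char 1 ('i'=34): chars_in_quartet=2 acc=0x222 bytes_emitted=0
After char 2 ('x'=49): chars_in_quartet=3 acc=0x88B1 bytes_emitted=0
After char 3 ('R'=17): chars_in_quartet=4 acc=0x222C51 -> emit 22 2C 51, reset; bytes_emitted=3
After char 4 ('8'=60): chars_in_quartet=1 acc=0x3C bytes_emitted=3
After char 5 ('2'=54): chars_in_quartet=2 acc=0xF36 bytes_emitted=3

Answer: 2 0xF36 3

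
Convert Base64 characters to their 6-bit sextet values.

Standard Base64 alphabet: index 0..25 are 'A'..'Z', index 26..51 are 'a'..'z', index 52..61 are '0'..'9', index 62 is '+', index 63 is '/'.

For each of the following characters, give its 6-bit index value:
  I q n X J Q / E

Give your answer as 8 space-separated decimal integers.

'I': A..Z range, ord('I') − ord('A') = 8
'q': a..z range, 26 + ord('q') − ord('a') = 42
'n': a..z range, 26 + ord('n') − ord('a') = 39
'X': A..Z range, ord('X') − ord('A') = 23
'J': A..Z range, ord('J') − ord('A') = 9
'Q': A..Z range, ord('Q') − ord('A') = 16
'/': index 63
'E': A..Z range, ord('E') − ord('A') = 4

Answer: 8 42 39 23 9 16 63 4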